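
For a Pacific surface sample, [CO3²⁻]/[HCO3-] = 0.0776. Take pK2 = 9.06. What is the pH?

pH = 7.95

From K2 = [H⁺][CO3²⁻]/[HCO3-]:  pH = pK2 + log₁₀([CO3²⁻]/[HCO3-])
log₁₀(0.0776) = -1.110
pH = 9.06 + (-1.110) = 7.95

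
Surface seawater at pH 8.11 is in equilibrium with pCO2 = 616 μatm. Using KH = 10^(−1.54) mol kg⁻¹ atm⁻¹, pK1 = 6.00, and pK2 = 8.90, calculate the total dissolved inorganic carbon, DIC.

DIC = 2.68 mmol/kg

[CO2*] = KH · pCO2 = 10^(−1.54) × 616×10^-6 = 1.777×10^-5 mol/kg
α₀ = 1/(1 + K1/[H⁺] + K1K2/[H⁺]²) = 1/(1 + 10^+2.11 + 10^+1.32) = 0.006635
DIC = [CO2*]/α₀ = 1.777×10^-5 / 0.006635 = 2.68 mmol/kg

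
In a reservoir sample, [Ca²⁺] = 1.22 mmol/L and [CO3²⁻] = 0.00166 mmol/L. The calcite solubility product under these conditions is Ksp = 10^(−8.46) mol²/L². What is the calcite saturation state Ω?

Ksp = 10^(−8.46) = 3.467×10^-9
Ω = [Ca²⁺][CO3²⁻]/Ksp = (1.22×10^-3)(0.00166×10^-3) / 3.467×10^-9 = 0.584

Ω = 0.584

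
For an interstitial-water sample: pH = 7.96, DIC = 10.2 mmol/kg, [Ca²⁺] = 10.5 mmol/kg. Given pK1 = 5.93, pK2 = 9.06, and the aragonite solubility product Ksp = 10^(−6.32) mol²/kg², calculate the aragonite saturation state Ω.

Ω = 16.3

α₂ = 1 / (1 + [H⁺]/K2 + [H⁺]²/(K1K2)) = 1 / (1 + 10^+1.10 + 10^-0.93)
   = 1 / (1 + 12.589 + 0.11749) = 1/13.707 = 0.07296
[CO3²⁻] = α₂ × DIC = 0.07296 × 10.2 = 0.7442 mmol/kg
Ksp = 10^(−6.32) = 4.786×10^-7
Ω = [Ca²⁺][CO3²⁻]/Ksp = (10.5×10^-3)(7.442×10^-4) / 4.786×10^-7 = 16.3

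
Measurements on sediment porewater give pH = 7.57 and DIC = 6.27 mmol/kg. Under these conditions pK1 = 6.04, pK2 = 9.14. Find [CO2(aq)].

[CO2*] = 0.175 mmol/kg

α₀ = 1 / (1 + K1/[H⁺] + K1K2/[H⁺]²) = 1 / (1 + 10^+1.53 + 10^-0.04)
   = 1 / (1 + 33.884 + 0.91201) = 1/35.796 = 0.02794
[CO2*] = α₀ × DIC = 0.02794 × 6.27 = 0.175 mmol/kg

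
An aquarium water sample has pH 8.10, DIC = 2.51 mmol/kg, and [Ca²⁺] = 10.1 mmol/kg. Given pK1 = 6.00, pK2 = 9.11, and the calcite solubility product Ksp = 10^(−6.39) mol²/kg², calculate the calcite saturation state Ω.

α₂ = 1 / (1 + [H⁺]/K2 + [H⁺]²/(K1K2)) = 1 / (1 + 10^+1.01 + 10^-1.09)
   = 1 / (1 + 10.233 + 0.081283) = 1/11.314 = 0.08838
[CO3²⁻] = α₂ × DIC = 0.08838 × 2.51 = 0.2218 mmol/kg
Ksp = 10^(−6.39) = 4.074×10^-7
Ω = [Ca²⁺][CO3²⁻]/Ksp = (10.1×10^-3)(2.218×10^-4) / 4.074×10^-7 = 5.50

Ω = 5.50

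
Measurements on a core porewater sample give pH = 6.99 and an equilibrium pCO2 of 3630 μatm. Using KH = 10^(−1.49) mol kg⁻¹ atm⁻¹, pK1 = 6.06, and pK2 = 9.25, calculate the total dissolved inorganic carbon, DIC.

DIC = 1.12 mmol/kg

[CO2*] = KH · pCO2 = 10^(−1.49) × 3630×10^-6 = 1.175×10^-4 mol/kg
α₀ = 1/(1 + K1/[H⁺] + K1K2/[H⁺]²) = 1/(1 + 10^+0.93 + 10^-1.33) = 0.1046
DIC = [CO2*]/α₀ = 1.175×10^-4 / 0.1046 = 1.12 mmol/kg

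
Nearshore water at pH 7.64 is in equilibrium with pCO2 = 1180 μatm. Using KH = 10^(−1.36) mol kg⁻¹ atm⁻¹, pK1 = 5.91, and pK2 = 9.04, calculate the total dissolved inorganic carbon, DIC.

[CO2*] = KH · pCO2 = 10^(−1.36) × 1180×10^-6 = 5.151×10^-5 mol/kg
α₀ = 1/(1 + K1/[H⁺] + K1K2/[H⁺]²) = 1/(1 + 10^+1.73 + 10^+0.33) = 0.01759
DIC = [CO2*]/α₀ = 5.151×10^-5 / 0.01759 = 2.93 mmol/kg

DIC = 2.93 mmol/kg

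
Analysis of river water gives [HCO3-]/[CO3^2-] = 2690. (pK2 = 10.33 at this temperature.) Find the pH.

From K2 = [H⁺][CO3^2-]/[HCO3-]:  pH = pK2 − log₁₀([HCO3-]/[CO3^2-])
log₁₀(2690) = +3.430
pH = 10.33 − (+3.430) = 6.90

pH = 6.90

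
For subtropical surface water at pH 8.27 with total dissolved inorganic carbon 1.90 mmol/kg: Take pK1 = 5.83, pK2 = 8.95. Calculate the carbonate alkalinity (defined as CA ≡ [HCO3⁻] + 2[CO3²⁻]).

CA = [HCO3⁻] + 2[CO3²⁻] = (α₁ + 2α₂)·DIC
At pH 8.27: [H⁺]/K1 = 10^-2.44 = 0.0036308, K2/[H⁺] = 10^-0.68 = 0.20893
α₁ = 1/(1 + 0.0036308 + 0.20893) = 1/1.2126 = 0.8247; α₂ = α₁·K2/[H⁺] = 0.1723
α₁ + 2α₂ = 1.1693
CA = 1.1693 × 1.90 = 2.22 mmol/kg

CA = 2.22 mmol/kg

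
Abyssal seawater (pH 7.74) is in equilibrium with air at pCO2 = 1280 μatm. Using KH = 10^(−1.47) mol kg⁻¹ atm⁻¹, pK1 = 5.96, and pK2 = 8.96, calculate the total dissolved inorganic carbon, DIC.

DIC = 2.81 mmol/kg

[CO2*] = KH · pCO2 = 10^(−1.47) × 1280×10^-6 = 4.337×10^-5 mol/kg
α₀ = 1/(1 + K1/[H⁺] + K1K2/[H⁺]²) = 1/(1 + 10^+1.78 + 10^+0.56) = 0.01541
DIC = [CO2*]/α₀ = 4.337×10^-5 / 0.01541 = 2.81 mmol/kg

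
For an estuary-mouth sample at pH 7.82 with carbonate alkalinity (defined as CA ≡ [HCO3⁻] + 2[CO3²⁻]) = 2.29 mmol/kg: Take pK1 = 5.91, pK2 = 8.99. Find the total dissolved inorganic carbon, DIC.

DIC = 2.18 mmol/kg

CA = [HCO3⁻] + 2[CO3²⁻] = (α₁ + 2α₂)·DIC
At pH 7.82: [H⁺]/K1 = 10^-1.91 = 0.012303, K2/[H⁺] = 10^-1.17 = 0.067608
α₁ = 1/(1 + 0.012303 + 0.067608) = 1/1.0799 = 0.9260; α₂ = α₁·K2/[H⁺] = 0.06261
α₁ + 2α₂ = 1.0512
DIC = CA / (α₁ + 2α₂) = 2.29 / 1.0512 = 2.18 mmol/kg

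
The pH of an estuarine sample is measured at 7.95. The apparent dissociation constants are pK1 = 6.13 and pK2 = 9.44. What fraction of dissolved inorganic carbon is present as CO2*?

α₀ = 1 / (1 + K1/[H⁺] + K1K2/[H⁺]²) = 1 / (1 + 10^+1.82 + 10^+0.33)
   = 1 / (1 + 66.069 + 2.1380) = 1/69.207 = 0.01445

α₀ = 0.0144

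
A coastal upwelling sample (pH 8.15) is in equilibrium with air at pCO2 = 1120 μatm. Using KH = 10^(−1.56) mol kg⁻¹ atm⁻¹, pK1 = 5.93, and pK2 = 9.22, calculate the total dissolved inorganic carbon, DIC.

DIC = 5.59 mmol/kg

[CO2*] = KH · pCO2 = 10^(−1.56) × 1120×10^-6 = 3.085×10^-5 mol/kg
α₀ = 1/(1 + K1/[H⁺] + K1K2/[H⁺]²) = 1/(1 + 10^+2.22 + 10^+1.15) = 0.005522
DIC = [CO2*]/α₀ = 3.085×10^-5 / 0.005522 = 5.59 mmol/kg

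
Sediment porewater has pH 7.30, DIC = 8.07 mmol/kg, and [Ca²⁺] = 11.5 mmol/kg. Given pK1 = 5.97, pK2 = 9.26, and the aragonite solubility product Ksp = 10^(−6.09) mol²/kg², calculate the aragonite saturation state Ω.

Ω = 1.18

α₂ = 1 / (1 + [H⁺]/K2 + [H⁺]²/(K1K2)) = 1 / (1 + 10^+1.96 + 10^+0.63)
   = 1 / (1 + 91.201 + 4.2658) = 1/96.467 = 0.01037
[CO3²⁻] = α₂ × DIC = 0.01037 × 8.07 = 0.08366 mmol/kg
Ksp = 10^(−6.09) = 8.128×10^-7
Ω = [Ca²⁺][CO3²⁻]/Ksp = (11.5×10^-3)(8.366×10^-5) / 8.128×10^-7 = 1.18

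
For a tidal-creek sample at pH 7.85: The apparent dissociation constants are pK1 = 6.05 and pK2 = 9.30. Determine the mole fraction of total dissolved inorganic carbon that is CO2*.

α₀ = 1 / (1 + K1/[H⁺] + K1K2/[H⁺]²) = 1 / (1 + 10^+1.80 + 10^+0.35)
   = 1 / (1 + 63.096 + 2.2387) = 1/66.334 = 0.01508

α₀ = 0.0151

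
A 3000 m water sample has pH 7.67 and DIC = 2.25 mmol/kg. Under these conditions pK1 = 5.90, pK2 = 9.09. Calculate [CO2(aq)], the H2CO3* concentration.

α₀ = 1 / (1 + K1/[H⁺] + K1K2/[H⁺]²) = 1 / (1 + 10^+1.77 + 10^+0.35)
   = 1 / (1 + 58.884 + 2.2387) = 1/62.123 = 0.01610
[CO2*] = α₀ × DIC = 0.01610 × 2.25 = 0.0362 mmol/kg

[CO2*] = 0.0362 mmol/kg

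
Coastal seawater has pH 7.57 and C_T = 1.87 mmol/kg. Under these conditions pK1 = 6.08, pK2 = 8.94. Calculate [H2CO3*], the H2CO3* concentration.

[CO2*] = 0.0563 mmol/kg

α₀ = 1 / (1 + K1/[H⁺] + K1K2/[H⁺]²) = 1 / (1 + 10^+1.49 + 10^+0.12)
   = 1 / (1 + 30.903 + 1.3183) = 1/33.221 = 0.03010
[CO2*] = α₀ × DIC = 0.03010 × 1.87 = 0.0563 mmol/kg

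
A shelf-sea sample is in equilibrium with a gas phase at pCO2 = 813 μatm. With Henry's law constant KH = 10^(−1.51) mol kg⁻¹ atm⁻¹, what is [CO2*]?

[CO2*] = 25.1 μmol/kg

KH = 10^(−1.51) = 3.090×10^-2 mol kg⁻¹ atm⁻¹
[CO2*] = KH · pCO2 = 3.090×10^-2 × 813×10^-6 atm = 2.51×10^-5 mol/kg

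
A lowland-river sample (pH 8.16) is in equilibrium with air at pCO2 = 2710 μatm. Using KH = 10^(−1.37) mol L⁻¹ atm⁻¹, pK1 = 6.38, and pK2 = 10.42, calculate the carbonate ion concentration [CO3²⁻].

[CO2*] = KH · pCO2 = 10^(−1.37) × 2710×10^-6 = 1.156×10^-4 mol/L
α₀ = 1/(1 + K1/[H⁺] + K1K2/[H⁺]²) = 1/(1 + 10^+1.78 + 10^-0.48) = 0.01624
DIC = [CO2*]/α₀ = 1.156×10^-4 / 0.01624 = 7.120 mmol/L
[CO3²⁻] = α₂·DIC; α₂ = 0.005377, so [CO3²⁻] = 0.005377 × 7.120 = 0.0383 mmol/L

[CO3²⁻] = 0.0383 mmol/L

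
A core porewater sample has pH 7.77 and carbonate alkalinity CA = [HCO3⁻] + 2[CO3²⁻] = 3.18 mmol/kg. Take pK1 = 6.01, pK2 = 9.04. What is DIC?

CA = [HCO3⁻] + 2[CO3²⁻] = (α₁ + 2α₂)·DIC
At pH 7.77: [H⁺]/K1 = 10^-1.76 = 0.017378, K2/[H⁺] = 10^-1.27 = 0.053703
α₁ = 1/(1 + 0.017378 + 0.053703) = 1/1.0711 = 0.9336; α₂ = α₁·K2/[H⁺] = 0.05014
α₁ + 2α₂ = 1.0339
DIC = CA / (α₁ + 2α₂) = 3.18 / 1.0339 = 3.08 mmol/kg

DIC = 3.08 mmol/kg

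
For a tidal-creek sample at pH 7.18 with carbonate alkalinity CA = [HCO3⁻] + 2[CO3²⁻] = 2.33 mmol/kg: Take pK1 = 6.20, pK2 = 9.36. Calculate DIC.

DIC = 2.56 mmol/kg

CA = [HCO3⁻] + 2[CO3²⁻] = (α₁ + 2α₂)·DIC
At pH 7.18: [H⁺]/K1 = 10^-0.98 = 0.10471, K2/[H⁺] = 10^-2.18 = 0.0066069
α₁ = 1/(1 + 0.10471 + 0.0066069) = 1/1.1113 = 0.8998; α₂ = α₁·K2/[H⁺] = 0.005945
α₁ + 2α₂ = 0.9117
DIC = CA / (α₁ + 2α₂) = 2.33 / 0.9117 = 2.56 mmol/kg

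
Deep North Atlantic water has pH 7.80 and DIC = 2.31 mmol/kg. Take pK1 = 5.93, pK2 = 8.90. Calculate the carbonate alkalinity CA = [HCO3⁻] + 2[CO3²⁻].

CA = 2.45 mmol/kg

CA = [HCO3⁻] + 2[CO3²⁻] = (α₁ + 2α₂)·DIC
At pH 7.80: [H⁺]/K1 = 10^-1.87 = 0.013490, K2/[H⁺] = 10^-1.10 = 0.079433
α₁ = 1/(1 + 0.013490 + 0.079433) = 1/1.0929 = 0.9150; α₂ = α₁·K2/[H⁺] = 0.07268
α₁ + 2α₂ = 1.0603
CA = 1.0603 × 2.31 = 2.45 mmol/kg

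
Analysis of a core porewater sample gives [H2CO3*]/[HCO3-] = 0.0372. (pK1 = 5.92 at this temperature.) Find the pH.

pH = 7.35

From K1 = [H⁺][HCO3-]/[H2CO3*]:  pH = pK1 − log₁₀([H2CO3*]/[HCO3-])
log₁₀(0.0372) = -1.429
pH = 5.92 − (-1.429) = 7.35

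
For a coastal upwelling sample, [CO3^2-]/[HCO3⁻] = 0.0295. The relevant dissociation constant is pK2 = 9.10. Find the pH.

pH = 7.57

From K2 = [H⁺][CO3^2-]/[HCO3⁻]:  pH = pK2 + log₁₀([CO3^2-]/[HCO3⁻])
log₁₀(0.0295) = -1.530
pH = 9.10 + (-1.530) = 7.57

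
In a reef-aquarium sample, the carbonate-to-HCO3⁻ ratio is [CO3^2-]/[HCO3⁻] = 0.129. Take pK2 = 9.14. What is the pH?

pH = 8.25

From K2 = [H⁺][CO3^2-]/[HCO3⁻]:  pH = pK2 + log₁₀([CO3^2-]/[HCO3⁻])
log₁₀(0.129) = -0.889
pH = 9.14 + (-0.889) = 8.25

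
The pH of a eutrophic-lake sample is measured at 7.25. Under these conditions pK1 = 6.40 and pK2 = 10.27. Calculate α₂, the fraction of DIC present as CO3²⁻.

α₂ = 0.000836

α₂ = 1 / (1 + [H⁺]/K2 + [H⁺]²/(K1K2)) = 1 / (1 + 10^+3.02 + 10^+2.17)
   = 1 / (1 + 1047.1 + 147.91) = 1/1196.0 = 0.0008361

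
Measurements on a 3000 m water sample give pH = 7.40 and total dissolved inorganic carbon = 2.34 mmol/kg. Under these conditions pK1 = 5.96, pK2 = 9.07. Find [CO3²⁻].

[CO3²⁻] = 0.0473 mmol/kg

α₂ = 1 / (1 + [H⁺]/K2 + [H⁺]²/(K1K2)) = 1 / (1 + 10^+1.67 + 10^+0.23)
   = 1 / (1 + 46.774 + 1.6982) = 1/49.472 = 0.02021
[CO3²⁻] = α₂ × DIC = 0.02021 × 2.34 = 0.0473 mmol/kg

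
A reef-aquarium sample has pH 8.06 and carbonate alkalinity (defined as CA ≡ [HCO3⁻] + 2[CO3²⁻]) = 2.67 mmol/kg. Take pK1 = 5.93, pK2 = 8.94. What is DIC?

DIC = 2.41 mmol/kg

CA = [HCO3⁻] + 2[CO3²⁻] = (α₁ + 2α₂)·DIC
At pH 8.06: [H⁺]/K1 = 10^-2.13 = 0.0074131, K2/[H⁺] = 10^-0.88 = 0.13183
α₁ = 1/(1 + 0.0074131 + 0.13183) = 1/1.1392 = 0.8778; α₂ = α₁·K2/[H⁺] = 0.1157
α₁ + 2α₂ = 1.1092
DIC = CA / (α₁ + 2α₂) = 2.67 / 1.1092 = 2.41 mmol/kg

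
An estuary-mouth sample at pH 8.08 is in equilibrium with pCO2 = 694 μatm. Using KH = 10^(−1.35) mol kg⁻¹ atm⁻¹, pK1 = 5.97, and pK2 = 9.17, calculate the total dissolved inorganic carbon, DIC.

[CO2*] = KH · pCO2 = 10^(−1.35) × 694×10^-6 = 3.100×10^-5 mol/kg
α₀ = 1/(1 + K1/[H⁺] + K1K2/[H⁺]²) = 1/(1 + 10^+2.11 + 10^+1.02) = 0.007128
DIC = [CO2*]/α₀ = 3.100×10^-5 / 0.007128 = 4.35 mmol/kg

DIC = 4.35 mmol/kg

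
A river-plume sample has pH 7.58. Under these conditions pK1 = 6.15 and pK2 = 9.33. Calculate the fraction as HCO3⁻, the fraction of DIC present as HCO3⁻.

α₁ = 1 / (1 + [H⁺]/K1 + K2/[H⁺]) = 1 / (1 + 10^-1.43 + 10^-1.75)
   = 1 / (1 + 0.037154 + 0.017783) = 1/1.0549 = 0.9479

α₁ = 0.948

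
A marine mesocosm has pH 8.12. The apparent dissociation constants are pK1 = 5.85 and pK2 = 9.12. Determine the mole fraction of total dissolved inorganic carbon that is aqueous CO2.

α₀ = 0.00486

α₀ = 1 / (1 + K1/[H⁺] + K1K2/[H⁺]²) = 1 / (1 + 10^+2.27 + 10^+1.27)
   = 1 / (1 + 186.21 + 18.621) = 1/205.83 = 0.004858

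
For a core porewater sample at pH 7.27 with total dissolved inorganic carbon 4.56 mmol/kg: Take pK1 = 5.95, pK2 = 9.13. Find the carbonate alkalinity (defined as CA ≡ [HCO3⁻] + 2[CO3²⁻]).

CA = [HCO3⁻] + 2[CO3²⁻] = (α₁ + 2α₂)·DIC
At pH 7.27: [H⁺]/K1 = 10^-1.32 = 0.047863, K2/[H⁺] = 10^-1.86 = 0.013804
α₁ = 1/(1 + 0.047863 + 0.013804) = 1/1.0617 = 0.9419; α₂ = α₁·K2/[H⁺] = 0.01300
α₁ + 2α₂ = 0.9679
CA = 0.9679 × 4.56 = 4.41 mmol/kg

CA = 4.41 mmol/kg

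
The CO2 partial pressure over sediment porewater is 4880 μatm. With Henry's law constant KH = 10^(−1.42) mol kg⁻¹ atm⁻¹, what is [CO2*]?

[CO2*] = 186 μmol/kg

KH = 10^(−1.42) = 3.802×10^-2 mol kg⁻¹ atm⁻¹
[CO2*] = KH · pCO2 = 3.802×10^-2 × 4880×10^-6 atm = 1.86×10^-4 mol/kg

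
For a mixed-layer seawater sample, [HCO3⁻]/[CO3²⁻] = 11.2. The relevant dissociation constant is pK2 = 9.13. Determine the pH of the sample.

pH = 8.08

From K2 = [H⁺][CO3²⁻]/[HCO3⁻]:  pH = pK2 − log₁₀([HCO3⁻]/[CO3²⁻])
log₁₀(11.2) = +1.049
pH = 9.13 − (+1.049) = 8.08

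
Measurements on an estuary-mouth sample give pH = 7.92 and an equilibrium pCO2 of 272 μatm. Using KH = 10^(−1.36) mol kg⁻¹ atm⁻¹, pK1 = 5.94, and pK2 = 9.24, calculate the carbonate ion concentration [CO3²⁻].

[CO3²⁻] = 0.0543 mmol/kg

[CO2*] = KH · pCO2 = 10^(−1.36) × 272×10^-6 = 1.187×10^-5 mol/kg
α₀ = 1/(1 + K1/[H⁺] + K1K2/[H⁺]²) = 1/(1 + 10^+1.98 + 10^+0.66) = 0.009894
DIC = [CO2*]/α₀ = 1.187×10^-5 / 0.009894 = 1.200 mmol/kg
[CO3²⁻] = α₂·DIC; α₂ = 0.04522, so [CO3²⁻] = 0.04522 × 1.200 = 0.0543 mmol/kg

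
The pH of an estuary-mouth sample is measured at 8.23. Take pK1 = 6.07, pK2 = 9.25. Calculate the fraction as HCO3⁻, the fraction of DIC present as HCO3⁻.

α₁ = 1 / (1 + [H⁺]/K1 + K2/[H⁺]) = 1 / (1 + 10^-2.16 + 10^-1.02)
   = 1 / (1 + 0.0069183 + 0.095499) = 1/1.1024 = 0.9071

α₁ = 0.907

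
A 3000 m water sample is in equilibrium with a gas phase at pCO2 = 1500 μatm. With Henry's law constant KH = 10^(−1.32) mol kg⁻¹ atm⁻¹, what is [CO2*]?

[CO2*] = 71.8 μmol/kg

KH = 10^(−1.32) = 4.786×10^-2 mol kg⁻¹ atm⁻¹
[CO2*] = KH · pCO2 = 4.786×10^-2 × 1500×10^-6 atm = 7.18×10^-5 mol/kg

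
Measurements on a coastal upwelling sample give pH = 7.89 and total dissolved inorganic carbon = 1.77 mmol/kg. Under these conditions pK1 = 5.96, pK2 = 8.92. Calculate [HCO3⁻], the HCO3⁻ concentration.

[HCO3⁻] = 1.60 mmol/kg

α₁ = 1 / (1 + [H⁺]/K1 + K2/[H⁺]) = 1 / (1 + 10^-1.93 + 10^-1.03)
   = 1 / (1 + 0.011749 + 0.093325) = 1/1.1051 = 0.9049
[HCO3⁻] = α₁ × DIC = 0.9049 × 1.77 = 1.60 mmol/kg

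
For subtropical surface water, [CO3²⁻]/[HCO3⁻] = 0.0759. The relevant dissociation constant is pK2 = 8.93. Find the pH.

pH = 7.81

From K2 = [H⁺][CO3²⁻]/[HCO3⁻]:  pH = pK2 + log₁₀([CO3²⁻]/[HCO3⁻])
log₁₀(0.0759) = -1.120
pH = 8.93 + (-1.120) = 7.81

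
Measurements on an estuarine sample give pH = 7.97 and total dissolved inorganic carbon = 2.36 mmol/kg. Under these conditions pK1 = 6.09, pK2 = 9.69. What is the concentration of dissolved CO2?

α₀ = 1 / (1 + K1/[H⁺] + K1K2/[H⁺]²) = 1 / (1 + 10^+1.88 + 10^+0.16)
   = 1 / (1 + 75.858 + 1.4454) = 1/78.303 = 0.01277
[CO2*] = α₀ × DIC = 0.01277 × 2.36 = 0.0301 mmol/kg

[CO2*] = 0.0301 mmol/kg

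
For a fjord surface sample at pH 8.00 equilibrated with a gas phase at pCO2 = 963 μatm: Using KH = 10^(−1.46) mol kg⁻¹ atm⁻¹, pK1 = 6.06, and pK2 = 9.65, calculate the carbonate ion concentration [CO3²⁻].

[CO2*] = KH · pCO2 = 10^(−1.46) × 963×10^-6 = 3.339×10^-5 mol/kg
α₀ = 1/(1 + K1/[H⁺] + K1K2/[H⁺]²) = 1/(1 + 10^+1.94 + 10^+0.29) = 0.01111
DIC = [CO2*]/α₀ = 3.339×10^-5 / 0.01111 = 3.007 mmol/kg
[CO3²⁻] = α₂·DIC; α₂ = 0.02165, so [CO3²⁻] = 0.02165 × 3.007 = 0.0651 mmol/kg

[CO3²⁻] = 0.0651 mmol/kg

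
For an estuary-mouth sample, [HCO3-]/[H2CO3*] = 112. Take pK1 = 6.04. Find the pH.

pH = 8.09

From K1 = [H⁺][HCO3-]/[H2CO3*]:  pH = pK1 + log₁₀([HCO3-]/[H2CO3*])
log₁₀(112) = +2.049
pH = 6.04 + (+2.049) = 8.09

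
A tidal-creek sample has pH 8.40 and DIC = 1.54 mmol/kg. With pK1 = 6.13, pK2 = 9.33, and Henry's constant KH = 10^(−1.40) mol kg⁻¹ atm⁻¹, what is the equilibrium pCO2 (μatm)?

α₀ = 1 / (1 + K1/[H⁺] + K1K2/[H⁺]²) = 1 / (1 + 10^+2.27 + 10^+1.34)
   = 1 / (1 + 186.21 + 21.878) = 1/209.09 = 0.004783
[CO2*] = α₀ × DIC = 0.004783 × 1.54 = 0.007365 mmol/kg = 7.365 μmol/kg
pCO2 = [CO2*]/KH = 7.365×10^-6 / 3.981×10^-2 = 185 μatm

pCO2 = 185 μatm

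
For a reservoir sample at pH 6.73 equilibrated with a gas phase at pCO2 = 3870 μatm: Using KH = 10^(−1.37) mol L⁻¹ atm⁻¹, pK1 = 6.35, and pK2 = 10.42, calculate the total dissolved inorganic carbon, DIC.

DIC = 0.561 mmol/L

[CO2*] = KH · pCO2 = 10^(−1.37) × 3870×10^-6 = 1.651×10^-4 mol/L
α₀ = 1/(1 + K1/[H⁺] + K1K2/[H⁺]²) = 1/(1 + 10^+0.38 + 10^-3.31) = 0.2942
DIC = [CO2*]/α₀ = 1.651×10^-4 / 0.2942 = 0.561 mmol/L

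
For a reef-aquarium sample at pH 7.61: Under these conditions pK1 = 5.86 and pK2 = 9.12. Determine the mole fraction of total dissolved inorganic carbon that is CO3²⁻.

α₂ = 0.0295

α₂ = 1 / (1 + [H⁺]/K2 + [H⁺]²/(K1K2)) = 1 / (1 + 10^+1.51 + 10^-0.24)
   = 1 / (1 + 32.359 + 0.57544) = 1/33.935 = 0.02947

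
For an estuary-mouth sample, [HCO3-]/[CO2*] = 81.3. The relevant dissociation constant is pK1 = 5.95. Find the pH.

From K1 = [H⁺][HCO3-]/[CO2*]:  pH = pK1 + log₁₀([HCO3-]/[CO2*])
log₁₀(81.3) = +1.910
pH = 5.95 + (+1.910) = 7.86

pH = 7.86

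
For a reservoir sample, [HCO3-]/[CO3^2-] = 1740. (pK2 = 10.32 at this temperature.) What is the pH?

From K2 = [H⁺][CO3^2-]/[HCO3-]:  pH = pK2 − log₁₀([HCO3-]/[CO3^2-])
log₁₀(1740) = +3.241
pH = 10.32 − (+3.241) = 7.08

pH = 7.08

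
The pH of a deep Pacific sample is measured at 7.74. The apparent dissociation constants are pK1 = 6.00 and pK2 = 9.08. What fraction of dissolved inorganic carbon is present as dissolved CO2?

α₀ = 0.0171

α₀ = 1 / (1 + K1/[H⁺] + K1K2/[H⁺]²) = 1 / (1 + 10^+1.74 + 10^+0.40)
   = 1 / (1 + 54.954 + 2.5119) = 1/58.466 = 0.01710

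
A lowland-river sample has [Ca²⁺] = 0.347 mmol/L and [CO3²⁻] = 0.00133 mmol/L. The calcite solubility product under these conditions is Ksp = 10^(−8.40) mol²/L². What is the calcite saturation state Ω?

Ω = 0.116

Ksp = 10^(−8.40) = 3.981×10^-9
Ω = [Ca²⁺][CO3²⁻]/Ksp = (0.347×10^-3)(0.00133×10^-3) / 3.981×10^-9 = 0.116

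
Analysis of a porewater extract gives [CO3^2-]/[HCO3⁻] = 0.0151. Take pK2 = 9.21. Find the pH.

From K2 = [H⁺][CO3^2-]/[HCO3⁻]:  pH = pK2 + log₁₀([CO3^2-]/[HCO3⁻])
log₁₀(0.0151) = -1.821
pH = 9.21 + (-1.821) = 7.39

pH = 7.39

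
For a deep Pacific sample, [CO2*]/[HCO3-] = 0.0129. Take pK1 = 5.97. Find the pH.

pH = 7.86

From K1 = [H⁺][HCO3-]/[CO2*]:  pH = pK1 − log₁₀([CO2*]/[HCO3-])
log₁₀(0.0129) = -1.889
pH = 5.97 − (-1.889) = 7.86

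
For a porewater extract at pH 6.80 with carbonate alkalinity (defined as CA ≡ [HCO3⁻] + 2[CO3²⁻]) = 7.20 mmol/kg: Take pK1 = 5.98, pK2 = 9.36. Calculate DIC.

CA = [HCO3⁻] + 2[CO3²⁻] = (α₁ + 2α₂)·DIC
At pH 6.80: [H⁺]/K1 = 10^-0.82 = 0.15136, K2/[H⁺] = 10^-2.56 = 0.0027542
α₁ = 1/(1 + 0.15136 + 0.0027542) = 1/1.1541 = 0.8665; α₂ = α₁·K2/[H⁺] = 0.002386
α₁ + 2α₂ = 0.8712
DIC = CA / (α₁ + 2α₂) = 7.20 / 0.8712 = 8.26 mmol/kg

DIC = 8.26 mmol/kg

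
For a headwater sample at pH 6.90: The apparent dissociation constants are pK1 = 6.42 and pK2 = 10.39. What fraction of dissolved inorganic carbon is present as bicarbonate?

α₁ = 0.751

α₁ = 1 / (1 + [H⁺]/K1 + K2/[H⁺]) = 1 / (1 + 10^-0.48 + 10^-3.49)
   = 1 / (1 + 0.33113 + 0.00032359) = 1/1.3315 = 0.7511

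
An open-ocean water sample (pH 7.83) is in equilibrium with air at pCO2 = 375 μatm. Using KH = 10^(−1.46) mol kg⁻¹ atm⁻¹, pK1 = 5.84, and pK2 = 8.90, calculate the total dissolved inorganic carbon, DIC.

DIC = 1.39 mmol/kg

[CO2*] = KH · pCO2 = 10^(−1.46) × 375×10^-6 = 1.300×10^-5 mol/kg
α₀ = 1/(1 + K1/[H⁺] + K1K2/[H⁺]²) = 1/(1 + 10^+1.99 + 10^+0.92) = 0.009342
DIC = [CO2*]/α₀ = 1.300×10^-5 / 0.009342 = 1.39 mmol/kg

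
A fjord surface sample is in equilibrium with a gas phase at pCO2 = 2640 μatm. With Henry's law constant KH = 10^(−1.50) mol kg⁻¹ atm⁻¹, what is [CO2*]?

KH = 10^(−1.50) = 3.162×10^-2 mol kg⁻¹ atm⁻¹
[CO2*] = KH · pCO2 = 3.162×10^-2 × 2640×10^-6 atm = 8.35×10^-5 mol/kg

[CO2*] = 83.5 μmol/kg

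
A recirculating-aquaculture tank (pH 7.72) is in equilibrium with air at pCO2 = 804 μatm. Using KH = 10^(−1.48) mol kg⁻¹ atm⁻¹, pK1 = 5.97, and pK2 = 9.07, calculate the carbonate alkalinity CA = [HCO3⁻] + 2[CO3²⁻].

CA = 1.63 mmol/kg

[CO2*] = KH · pCO2 = 10^(−1.48) × 804×10^-6 = 2.662×10^-5 mol/kg
α₀ = 1/(1 + K1/[H⁺] + K1K2/[H⁺]²) = 1/(1 + 10^+1.75 + 10^+0.40) = 0.01674
DIC = [CO2*]/α₀ = 2.662×10^-5 / 0.01674 = 1.591 mmol/kg
CA = (α₁ + 2α₂)·DIC = (0.9412 + 2×0.04204) × 1.591 = 1.63 mmol/kg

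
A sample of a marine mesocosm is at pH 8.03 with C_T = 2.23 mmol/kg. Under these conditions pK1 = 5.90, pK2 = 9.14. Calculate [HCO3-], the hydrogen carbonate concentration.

α₁ = 1 / (1 + [H⁺]/K1 + K2/[H⁺]) = 1 / (1 + 10^-2.13 + 10^-1.11)
   = 1 / (1 + 0.0074131 + 0.077625) = 1/1.0850 = 0.9216
[HCO3⁻] = α₁ × DIC = 0.9216 × 2.23 = 2.06 mmol/kg

[HCO3⁻] = 2.06 mmol/kg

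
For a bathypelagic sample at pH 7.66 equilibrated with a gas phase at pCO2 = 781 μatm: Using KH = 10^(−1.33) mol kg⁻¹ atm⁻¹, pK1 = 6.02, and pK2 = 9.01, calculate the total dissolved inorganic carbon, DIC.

DIC = 1.70 mmol/kg

[CO2*] = KH · pCO2 = 10^(−1.33) × 781×10^-6 = 3.653×10^-5 mol/kg
α₀ = 1/(1 + K1/[H⁺] + K1K2/[H⁺]²) = 1/(1 + 10^+1.64 + 10^+0.29) = 0.02146
DIC = [CO2*]/α₀ = 3.653×10^-5 / 0.02146 = 1.70 mmol/kg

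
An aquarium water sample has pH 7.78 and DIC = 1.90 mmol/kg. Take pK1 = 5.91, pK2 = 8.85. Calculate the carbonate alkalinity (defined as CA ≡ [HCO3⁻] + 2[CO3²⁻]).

CA = [HCO3⁻] + 2[CO3²⁻] = (α₁ + 2α₂)·DIC
At pH 7.78: [H⁺]/K1 = 10^-1.87 = 0.013490, K2/[H⁺] = 10^-1.07 = 0.085114
α₁ = 1/(1 + 0.013490 + 0.085114) = 1/1.0986 = 0.9102; α₂ = α₁·K2/[H⁺] = 0.07747
α₁ + 2α₂ = 1.0652
CA = 1.0652 × 1.90 = 2.02 mmol/kg

CA = 2.02 mmol/kg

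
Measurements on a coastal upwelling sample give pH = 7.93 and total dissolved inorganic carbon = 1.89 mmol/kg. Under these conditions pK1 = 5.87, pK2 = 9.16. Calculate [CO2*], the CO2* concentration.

[CO2*] = 15.4 μmol/kg

α₀ = 1 / (1 + K1/[H⁺] + K1K2/[H⁺]²) = 1 / (1 + 10^+2.06 + 10^+0.83)
   = 1 / (1 + 114.82 + 6.7608) = 1/122.58 = 0.008158
[CO2*] = α₀ × DIC = 0.008158 × 1.89 = 0.0154 mmol/kg = 15.4 μmol/kg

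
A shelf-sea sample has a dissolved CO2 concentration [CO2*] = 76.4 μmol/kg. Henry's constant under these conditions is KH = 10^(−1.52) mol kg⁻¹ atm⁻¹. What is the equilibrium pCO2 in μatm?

KH = 10^(−1.52) = 3.020×10^-2 mol kg⁻¹ atm⁻¹
pCO2 = [CO2*]/KH = 76.4×10^-6 / 3.020×10^-2 = 2.53×10^-3 atm = 2530 μatm

pCO2 = 2530 μatm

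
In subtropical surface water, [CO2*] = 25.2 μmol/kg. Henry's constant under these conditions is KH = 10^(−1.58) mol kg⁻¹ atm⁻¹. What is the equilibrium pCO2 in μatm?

pCO2 = 958 μatm

KH = 10^(−1.58) = 2.630×10^-2 mol kg⁻¹ atm⁻¹
pCO2 = [CO2*]/KH = 25.2×10^-6 / 2.630×10^-2 = 9.58×10^-4 atm = 958 μatm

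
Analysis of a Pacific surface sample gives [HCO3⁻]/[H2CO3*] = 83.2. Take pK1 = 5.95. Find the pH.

From K1 = [H⁺][HCO3⁻]/[H2CO3*]:  pH = pK1 + log₁₀([HCO3⁻]/[H2CO3*])
log₁₀(83.2) = +1.920
pH = 5.95 + (+1.920) = 7.87

pH = 7.87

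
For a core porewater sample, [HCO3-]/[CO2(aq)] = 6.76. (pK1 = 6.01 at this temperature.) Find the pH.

pH = 6.84

From K1 = [H⁺][HCO3-]/[CO2(aq)]:  pH = pK1 + log₁₀([HCO3-]/[CO2(aq)])
log₁₀(6.76) = +0.830
pH = 6.01 + (+0.830) = 6.84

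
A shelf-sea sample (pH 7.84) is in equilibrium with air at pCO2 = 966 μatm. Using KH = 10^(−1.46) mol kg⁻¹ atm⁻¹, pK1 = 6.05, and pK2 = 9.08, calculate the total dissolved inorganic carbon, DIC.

DIC = 2.22 mmol/kg

[CO2*] = KH · pCO2 = 10^(−1.46) × 966×10^-6 = 3.349×10^-5 mol/kg
α₀ = 1/(1 + K1/[H⁺] + K1K2/[H⁺]²) = 1/(1 + 10^+1.79 + 10^+0.55) = 0.01510
DIC = [CO2*]/α₀ = 3.349×10^-5 / 0.01510 = 2.22 mmol/kg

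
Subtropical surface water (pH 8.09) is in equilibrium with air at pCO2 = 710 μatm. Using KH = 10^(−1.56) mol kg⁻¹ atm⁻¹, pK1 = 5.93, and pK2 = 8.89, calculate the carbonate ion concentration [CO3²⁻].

[CO3²⁻] = 0.448 mmol/kg

[CO2*] = KH · pCO2 = 10^(−1.56) × 710×10^-6 = 1.956×10^-5 mol/kg
α₀ = 1/(1 + K1/[H⁺] + K1K2/[H⁺]²) = 1/(1 + 10^+2.16 + 10^+1.36) = 0.005936
DIC = [CO2*]/α₀ = 1.956×10^-5 / 0.005936 = 3.294 mmol/kg
[CO3²⁻] = α₂·DIC; α₂ = 0.1360, so [CO3²⁻] = 0.1360 × 3.294 = 0.448 mmol/kg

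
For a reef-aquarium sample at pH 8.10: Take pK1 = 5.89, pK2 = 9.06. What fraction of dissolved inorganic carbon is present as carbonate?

α₂ = 1 / (1 + [H⁺]/K2 + [H⁺]²/(K1K2)) = 1 / (1 + 10^+0.96 + 10^-1.25)
   = 1 / (1 + 9.1201 + 0.056234) = 1/10.176 = 0.09827

α₂ = 0.0983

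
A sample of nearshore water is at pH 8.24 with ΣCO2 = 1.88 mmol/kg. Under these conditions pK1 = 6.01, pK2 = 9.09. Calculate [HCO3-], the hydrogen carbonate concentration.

α₁ = 1 / (1 + [H⁺]/K1 + K2/[H⁺]) = 1 / (1 + 10^-2.23 + 10^-0.85)
   = 1 / (1 + 0.0058884 + 0.14125) = 1/1.1471 = 0.8717
[HCO3⁻] = α₁ × DIC = 0.8717 × 1.88 = 1.64 mmol/kg

[HCO3⁻] = 1.64 mmol/kg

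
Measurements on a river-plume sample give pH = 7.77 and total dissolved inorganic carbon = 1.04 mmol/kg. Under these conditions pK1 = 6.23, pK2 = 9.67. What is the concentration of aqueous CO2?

[CO2*] = 0.0288 mmol/kg

α₀ = 1 / (1 + K1/[H⁺] + K1K2/[H⁺]²) = 1 / (1 + 10^+1.54 + 10^-0.36)
   = 1 / (1 + 34.674 + 0.43652) = 1/36.110 = 0.02769
[CO2*] = α₀ × DIC = 0.02769 × 1.04 = 0.0288 mmol/kg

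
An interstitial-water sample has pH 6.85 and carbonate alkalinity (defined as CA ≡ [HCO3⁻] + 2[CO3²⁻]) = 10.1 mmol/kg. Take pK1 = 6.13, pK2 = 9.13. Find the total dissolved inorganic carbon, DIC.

DIC = 12.0 mmol/kg

CA = [HCO3⁻] + 2[CO3²⁻] = (α₁ + 2α₂)·DIC
At pH 6.85: [H⁺]/K1 = 10^-0.72 = 0.19055, K2/[H⁺] = 10^-2.28 = 0.0052481
α₁ = 1/(1 + 0.19055 + 0.0052481) = 1/1.1958 = 0.8363; α₂ = α₁·K2/[H⁺] = 0.004389
α₁ + 2α₂ = 0.8450
DIC = CA / (α₁ + 2α₂) = 10.1 / 0.8450 = 12.0 mmol/kg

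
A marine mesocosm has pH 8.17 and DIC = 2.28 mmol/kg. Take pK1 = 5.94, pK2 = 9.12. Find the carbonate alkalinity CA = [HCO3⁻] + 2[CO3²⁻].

CA = 2.50 mmol/kg

CA = [HCO3⁻] + 2[CO3²⁻] = (α₁ + 2α₂)·DIC
At pH 8.17: [H⁺]/K1 = 10^-2.23 = 0.0058884, K2/[H⁺] = 10^-0.95 = 0.11220
α₁ = 1/(1 + 0.0058884 + 0.11220) = 1/1.1181 = 0.8944; α₂ = α₁·K2/[H⁺] = 0.1004
α₁ + 2α₂ = 1.0951
CA = 1.0951 × 2.28 = 2.50 mmol/kg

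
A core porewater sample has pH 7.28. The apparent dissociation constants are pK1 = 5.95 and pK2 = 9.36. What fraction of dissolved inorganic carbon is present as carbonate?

α₂ = 1 / (1 + [H⁺]/K2 + [H⁺]²/(K1K2)) = 1 / (1 + 10^+2.08 + 10^+0.75)
   = 1 / (1 + 120.23 + 5.6234) = 1/126.85 = 0.007883

α₂ = 0.00788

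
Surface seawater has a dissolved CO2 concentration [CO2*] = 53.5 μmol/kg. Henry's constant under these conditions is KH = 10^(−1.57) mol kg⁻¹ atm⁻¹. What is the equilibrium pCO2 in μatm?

KH = 10^(−1.57) = 2.692×10^-2 mol kg⁻¹ atm⁻¹
pCO2 = [CO2*]/KH = 53.5×10^-6 / 2.692×10^-2 = 1.99×10^-3 atm = 1990 μatm

pCO2 = 1990 μatm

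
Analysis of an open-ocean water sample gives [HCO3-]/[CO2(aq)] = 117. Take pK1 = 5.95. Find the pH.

From K1 = [H⁺][HCO3-]/[CO2(aq)]:  pH = pK1 + log₁₀([HCO3-]/[CO2(aq)])
log₁₀(117) = +2.068
pH = 5.95 + (+2.068) = 8.02

pH = 8.02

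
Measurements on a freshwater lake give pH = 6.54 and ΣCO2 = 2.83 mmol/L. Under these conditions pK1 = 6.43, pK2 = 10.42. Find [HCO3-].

α₁ = 1 / (1 + [H⁺]/K1 + K2/[H⁺]) = 1 / (1 + 10^-0.11 + 10^-3.88)
   = 1 / (1 + 0.77625 + 0.00013183) = 1/1.7764 = 0.5629
[HCO3⁻] = α₁ × DIC = 0.5629 × 2.83 = 1.59 mmol/L

[HCO3⁻] = 1.59 mmol/L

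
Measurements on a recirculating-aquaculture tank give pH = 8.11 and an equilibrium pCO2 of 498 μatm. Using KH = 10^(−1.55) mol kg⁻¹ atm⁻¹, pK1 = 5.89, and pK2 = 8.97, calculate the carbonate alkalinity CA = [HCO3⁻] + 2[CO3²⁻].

[CO2*] = KH · pCO2 = 10^(−1.55) × 498×10^-6 = 1.404×10^-5 mol/kg
α₀ = 1/(1 + K1/[H⁺] + K1K2/[H⁺]²) = 1/(1 + 10^+2.22 + 10^+1.36) = 0.005267
DIC = [CO2*]/α₀ = 1.404×10^-5 / 0.005267 = 2.665 mmol/kg
CA = (α₁ + 2α₂)·DIC = (0.8741 + 2×0.1207) × 2.665 = 2.97 mmol/kg

CA = 2.97 mmol/kg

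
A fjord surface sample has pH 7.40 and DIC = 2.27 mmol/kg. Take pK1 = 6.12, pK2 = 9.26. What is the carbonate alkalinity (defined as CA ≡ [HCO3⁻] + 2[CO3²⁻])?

CA = 2.19 mmol/kg

CA = [HCO3⁻] + 2[CO3²⁻] = (α₁ + 2α₂)·DIC
At pH 7.40: [H⁺]/K1 = 10^-1.28 = 0.052481, K2/[H⁺] = 10^-1.86 = 0.013804
α₁ = 1/(1 + 0.052481 + 0.013804) = 1/1.0663 = 0.9378; α₂ = α₁·K2/[H⁺] = 0.01295
α₁ + 2α₂ = 0.9637
CA = 0.9637 × 2.27 = 2.19 mmol/kg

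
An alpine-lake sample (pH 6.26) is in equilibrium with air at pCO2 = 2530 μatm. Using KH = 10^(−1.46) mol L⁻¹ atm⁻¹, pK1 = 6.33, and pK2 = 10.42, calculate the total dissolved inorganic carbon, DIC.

[CO2*] = KH · pCO2 = 10^(−1.46) × 2530×10^-6 = 8.772×10^-5 mol/L
α₀ = 1/(1 + K1/[H⁺] + K1K2/[H⁺]²) = 1/(1 + 10^-0.07 + 10^-4.23) = 0.5402
DIC = [CO2*]/α₀ = 8.772×10^-5 / 0.5402 = 0.162 mmol/L

DIC = 0.162 mmol/L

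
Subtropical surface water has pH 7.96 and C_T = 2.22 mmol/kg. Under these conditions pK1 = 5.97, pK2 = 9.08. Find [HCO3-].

[HCO3⁻] = 2.04 mmol/kg

α₁ = 1 / (1 + [H⁺]/K1 + K2/[H⁺]) = 1 / (1 + 10^-1.99 + 10^-1.12)
   = 1 / (1 + 0.010233 + 0.075858) = 1/1.0861 = 0.9207
[HCO3⁻] = α₁ × DIC = 0.9207 × 2.22 = 2.04 mmol/kg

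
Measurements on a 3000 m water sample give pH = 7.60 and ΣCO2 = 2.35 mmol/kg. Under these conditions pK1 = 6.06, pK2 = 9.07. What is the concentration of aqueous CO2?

α₀ = 1 / (1 + K1/[H⁺] + K1K2/[H⁺]²) = 1 / (1 + 10^+1.54 + 10^+0.07)
   = 1 / (1 + 34.674 + 1.1749) = 1/36.849 = 0.02714
[CO2*] = α₀ × DIC = 0.02714 × 2.35 = 0.0638 mmol/kg

[CO2*] = 0.0638 mmol/kg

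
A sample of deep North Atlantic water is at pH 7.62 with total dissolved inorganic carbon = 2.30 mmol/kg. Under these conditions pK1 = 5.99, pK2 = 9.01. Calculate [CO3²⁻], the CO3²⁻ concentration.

[CO3²⁻] = 0.0880 mmol/kg

α₂ = 1 / (1 + [H⁺]/K2 + [H⁺]²/(K1K2)) = 1 / (1 + 10^+1.39 + 10^-0.24)
   = 1 / (1 + 24.547 + 0.57544) = 1/26.123 = 0.03828
[CO3²⁻] = α₂ × DIC = 0.03828 × 2.30 = 0.0880 mmol/kg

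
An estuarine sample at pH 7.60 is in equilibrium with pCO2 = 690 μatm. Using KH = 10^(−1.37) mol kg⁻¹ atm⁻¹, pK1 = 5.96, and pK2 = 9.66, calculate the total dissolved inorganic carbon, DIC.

[CO2*] = KH · pCO2 = 10^(−1.37) × 690×10^-6 = 2.943×10^-5 mol/kg
α₀ = 1/(1 + K1/[H⁺] + K1K2/[H⁺]²) = 1/(1 + 10^+1.64 + 10^-0.42) = 0.02221
DIC = [CO2*]/α₀ = 2.943×10^-5 / 0.02221 = 1.33 mmol/kg

DIC = 1.33 mmol/kg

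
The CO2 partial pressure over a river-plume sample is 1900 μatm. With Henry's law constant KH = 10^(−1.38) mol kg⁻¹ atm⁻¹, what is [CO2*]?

KH = 10^(−1.38) = 4.169×10^-2 mol kg⁻¹ atm⁻¹
[CO2*] = KH · pCO2 = 4.169×10^-2 × 1900×10^-6 atm = 7.92×10^-5 mol/kg

[CO2*] = 79.2 μmol/kg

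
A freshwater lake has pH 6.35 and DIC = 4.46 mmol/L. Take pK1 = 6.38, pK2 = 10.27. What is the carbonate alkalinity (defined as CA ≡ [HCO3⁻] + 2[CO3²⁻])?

CA = [HCO3⁻] + 2[CO3²⁻] = (α₁ + 2α₂)·DIC
At pH 6.35: [H⁺]/K1 = 10^0.03 = 1.0715, K2/[H⁺] = 10^-3.92 = 0.00012023
α₁ = 1/(1 + 1.0715 + 0.00012023) = 1/2.0716 = 0.4827; α₂ = α₁·K2/[H⁺] = 5.803×10^-5
α₁ + 2α₂ = 0.4828
CA = 0.4828 × 4.46 = 2.15 mmol/L

CA = 2.15 mmol/L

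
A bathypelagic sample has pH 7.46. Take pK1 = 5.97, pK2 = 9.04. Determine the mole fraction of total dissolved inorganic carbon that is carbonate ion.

α₂ = 0.0248

α₂ = 1 / (1 + [H⁺]/K2 + [H⁺]²/(K1K2)) = 1 / (1 + 10^+1.58 + 10^+0.09)
   = 1 / (1 + 38.019 + 1.2303) = 1/40.249 = 0.02485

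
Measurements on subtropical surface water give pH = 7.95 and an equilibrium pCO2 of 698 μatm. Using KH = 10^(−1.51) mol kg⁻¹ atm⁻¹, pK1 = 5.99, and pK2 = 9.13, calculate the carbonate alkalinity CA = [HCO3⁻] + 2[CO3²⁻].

[CO2*] = KH · pCO2 = 10^(−1.51) × 698×10^-6 = 2.157×10^-5 mol/kg
α₀ = 1/(1 + K1/[H⁺] + K1K2/[H⁺]²) = 1/(1 + 10^+1.96 + 10^+0.78) = 0.01018
DIC = [CO2*]/α₀ = 2.157×10^-5 / 0.01018 = 2.119 mmol/kg
CA = (α₁ + 2α₂)·DIC = (0.9285 + 2×0.06134) × 2.119 = 2.23 mmol/kg

CA = 2.23 mmol/kg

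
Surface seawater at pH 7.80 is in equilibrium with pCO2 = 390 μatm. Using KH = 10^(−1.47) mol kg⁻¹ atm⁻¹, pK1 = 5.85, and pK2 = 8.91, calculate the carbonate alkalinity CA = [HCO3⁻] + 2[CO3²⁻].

CA = 1.36 mmol/kg

[CO2*] = KH · pCO2 = 10^(−1.47) × 390×10^-6 = 1.321×10^-5 mol/kg
α₀ = 1/(1 + K1/[H⁺] + K1K2/[H⁺]²) = 1/(1 + 10^+1.95 + 10^+0.84) = 0.01030
DIC = [CO2*]/α₀ = 1.321×10^-5 / 0.01030 = 1.282 mmol/kg
CA = (α₁ + 2α₂)·DIC = (0.9184 + 2×0.07129) × 1.282 = 1.36 mmol/kg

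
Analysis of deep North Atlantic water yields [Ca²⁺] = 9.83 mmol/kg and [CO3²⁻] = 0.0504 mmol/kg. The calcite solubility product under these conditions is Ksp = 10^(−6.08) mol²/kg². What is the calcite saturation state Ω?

Ω = 0.596

Ksp = 10^(−6.08) = 8.318×10^-7
Ω = [Ca²⁺][CO3²⁻]/Ksp = (9.83×10^-3)(0.0504×10^-3) / 8.318×10^-7 = 0.596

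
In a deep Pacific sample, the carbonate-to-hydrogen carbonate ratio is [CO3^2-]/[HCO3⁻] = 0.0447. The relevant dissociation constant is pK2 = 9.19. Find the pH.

pH = 7.84

From K2 = [H⁺][CO3^2-]/[HCO3⁻]:  pH = pK2 + log₁₀([CO3^2-]/[HCO3⁻])
log₁₀(0.0447) = -1.350
pH = 9.19 + (-1.350) = 7.84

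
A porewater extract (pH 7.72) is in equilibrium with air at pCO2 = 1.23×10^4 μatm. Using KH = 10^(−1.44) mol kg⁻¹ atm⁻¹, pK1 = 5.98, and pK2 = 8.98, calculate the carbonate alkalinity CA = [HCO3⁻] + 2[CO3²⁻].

CA = 27.2 mmol/kg

[CO2*] = KH · pCO2 = 10^(−1.44) × 1.23×10^4×10^-6 = 4.466×10^-4 mol/kg
α₀ = 1/(1 + K1/[H⁺] + K1K2/[H⁺]²) = 1/(1 + 10^+1.74 + 10^+0.48) = 0.01696
DIC = [CO2*]/α₀ = 4.466×10^-4 / 0.01696 = 26.34 mmol/kg
CA = (α₁ + 2α₂)·DIC = (0.9318 + 2×0.05121) × 26.34 = 27.2 mmol/kg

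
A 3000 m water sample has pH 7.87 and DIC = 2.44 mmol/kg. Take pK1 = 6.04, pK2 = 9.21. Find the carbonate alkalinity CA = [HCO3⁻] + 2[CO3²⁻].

CA = [HCO3⁻] + 2[CO3²⁻] = (α₁ + 2α₂)·DIC
At pH 7.87: [H⁺]/K1 = 10^-1.83 = 0.014791, K2/[H⁺] = 10^-1.34 = 0.045709
α₁ = 1/(1 + 0.014791 + 0.045709) = 1/1.0605 = 0.9430; α₂ = α₁·K2/[H⁺] = 0.04310
α₁ + 2α₂ = 1.0292
CA = 1.0292 × 2.44 = 2.51 mmol/kg

CA = 2.51 mmol/kg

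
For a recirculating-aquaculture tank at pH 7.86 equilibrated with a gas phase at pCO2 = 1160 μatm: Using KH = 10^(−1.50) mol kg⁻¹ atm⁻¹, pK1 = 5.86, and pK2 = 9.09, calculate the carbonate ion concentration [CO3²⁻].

[CO3²⁻] = 0.216 mmol/kg

[CO2*] = KH · pCO2 = 10^(−1.50) × 1160×10^-6 = 3.668×10^-5 mol/kg
α₀ = 1/(1 + K1/[H⁺] + K1K2/[H⁺]²) = 1/(1 + 10^+2.00 + 10^+0.77) = 0.009356
DIC = [CO2*]/α₀ = 3.668×10^-5 / 0.009356 = 3.921 mmol/kg
[CO3²⁻] = α₂·DIC; α₂ = 0.05509, so [CO3²⁻] = 0.05509 × 3.921 = 0.216 mmol/kg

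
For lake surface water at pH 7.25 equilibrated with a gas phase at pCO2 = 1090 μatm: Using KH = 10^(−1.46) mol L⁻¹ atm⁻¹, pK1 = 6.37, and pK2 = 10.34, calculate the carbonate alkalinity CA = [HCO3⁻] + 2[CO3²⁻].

[CO2*] = KH · pCO2 = 10^(−1.46) × 1090×10^-6 = 3.779×10^-5 mol/L
α₀ = 1/(1 + K1/[H⁺] + K1K2/[H⁺]²) = 1/(1 + 10^+0.88 + 10^-2.21) = 0.1164
DIC = [CO2*]/α₀ = 3.779×10^-5 / 0.1164 = 0.3247 mmol/L
CA = (α₁ + 2α₂)·DIC = (0.8829 + 2×0.0007176) × 0.3247 = 0.287 mmol/L

CA = 0.287 mmol/L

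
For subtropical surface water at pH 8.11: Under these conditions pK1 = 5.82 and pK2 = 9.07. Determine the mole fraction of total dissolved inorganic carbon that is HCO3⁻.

α₁ = 0.897

α₁ = 1 / (1 + [H⁺]/K1 + K2/[H⁺]) = 1 / (1 + 10^-2.29 + 10^-0.96)
   = 1 / (1 + 0.0051286 + 0.10965) = 1/1.1148 = 0.8970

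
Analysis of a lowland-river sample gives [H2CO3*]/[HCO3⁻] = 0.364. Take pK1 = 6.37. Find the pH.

From K1 = [H⁺][HCO3⁻]/[H2CO3*]:  pH = pK1 − log₁₀([H2CO3*]/[HCO3⁻])
log₁₀(0.364) = -0.439
pH = 6.37 − (-0.439) = 6.81

pH = 6.81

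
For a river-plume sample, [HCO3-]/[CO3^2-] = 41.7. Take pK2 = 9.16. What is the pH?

pH = 7.54

From K2 = [H⁺][CO3^2-]/[HCO3-]:  pH = pK2 − log₁₀([HCO3-]/[CO3^2-])
log₁₀(41.7) = +1.620
pH = 9.16 − (+1.620) = 7.54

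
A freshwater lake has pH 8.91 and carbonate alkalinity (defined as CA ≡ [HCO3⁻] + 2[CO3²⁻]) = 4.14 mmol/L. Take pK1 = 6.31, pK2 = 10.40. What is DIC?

DIC = 4.02 mmol/L

CA = [HCO3⁻] + 2[CO3²⁻] = (α₁ + 2α₂)·DIC
At pH 8.91: [H⁺]/K1 = 10^-2.60 = 0.0025119, K2/[H⁺] = 10^-1.49 = 0.032359
α₁ = 1/(1 + 0.0025119 + 0.032359) = 1/1.0349 = 0.9663; α₂ = α₁·K2/[H⁺] = 0.03127
α₁ + 2α₂ = 1.0288
DIC = CA / (α₁ + 2α₂) = 4.14 / 1.0288 = 4.02 mmol/L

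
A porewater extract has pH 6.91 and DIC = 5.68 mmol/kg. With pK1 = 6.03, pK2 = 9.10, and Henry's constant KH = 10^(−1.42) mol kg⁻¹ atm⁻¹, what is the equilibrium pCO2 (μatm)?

pCO2 = 1.73×10^4 μatm

α₀ = 1 / (1 + K1/[H⁺] + K1K2/[H⁺]²) = 1 / (1 + 10^+0.88 + 10^-1.31)
   = 1 / (1 + 7.5858 + 0.048978) = 1/8.6348 = 0.1158
[CO2*] = α₀ × DIC = 0.1158 × 5.68 = 0.6578 mmol/kg
pCO2 = [CO2*]/KH = 6.578×10^-4 / 3.802×10^-2 = 1.73×10^4 μatm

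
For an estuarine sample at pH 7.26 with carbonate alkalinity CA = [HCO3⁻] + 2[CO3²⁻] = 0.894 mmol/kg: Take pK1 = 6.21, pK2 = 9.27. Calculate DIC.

DIC = 0.964 mmol/kg

CA = [HCO3⁻] + 2[CO3²⁻] = (α₁ + 2α₂)·DIC
At pH 7.26: [H⁺]/K1 = 10^-1.05 = 0.089125, K2/[H⁺] = 10^-2.01 = 0.0097724
α₁ = 1/(1 + 0.089125 + 0.0097724) = 1/1.0989 = 0.9100; α₂ = α₁·K2/[H⁺] = 0.008893
α₁ + 2α₂ = 0.9278
DIC = CA / (α₁ + 2α₂) = 0.894 / 0.9278 = 0.964 mmol/kg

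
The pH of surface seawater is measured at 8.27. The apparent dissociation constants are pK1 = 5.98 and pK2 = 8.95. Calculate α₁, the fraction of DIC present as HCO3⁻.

α₁ = 0.824

α₁ = 1 / (1 + [H⁺]/K1 + K2/[H⁺]) = 1 / (1 + 10^-2.29 + 10^-0.68)
   = 1 / (1 + 0.0051286 + 0.20893) = 1/1.2141 = 0.8237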